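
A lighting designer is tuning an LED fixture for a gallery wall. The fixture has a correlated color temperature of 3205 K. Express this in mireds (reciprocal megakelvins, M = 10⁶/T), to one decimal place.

312.0 mireds

M = 10⁶ / 3205 = 312.012 → 312.0 mireds.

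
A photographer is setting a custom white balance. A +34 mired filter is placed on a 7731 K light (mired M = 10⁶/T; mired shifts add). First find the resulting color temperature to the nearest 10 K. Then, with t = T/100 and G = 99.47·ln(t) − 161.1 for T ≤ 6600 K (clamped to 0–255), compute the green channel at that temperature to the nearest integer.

248

M_in = 10⁶/7731 = 129.35; M_out = 129.35 + (+34) = 163.35.
T_out = 10⁶/163.35 = 6121.8 K → 6120 K; t = 61.2.
G = 99.47·ln 61.2 − 161.1 = 99.47·4.1141 − 161.1 = 248.134.
Rounded: 248.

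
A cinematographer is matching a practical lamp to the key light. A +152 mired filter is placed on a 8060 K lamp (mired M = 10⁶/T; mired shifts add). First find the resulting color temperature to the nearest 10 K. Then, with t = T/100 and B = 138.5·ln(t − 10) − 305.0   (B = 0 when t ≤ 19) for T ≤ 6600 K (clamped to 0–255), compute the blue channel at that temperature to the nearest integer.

147

M_in = 10⁶/8060 = 124.07; M_out = 124.07 + (+152) = 276.07.
T_out = 10⁶/276.07 = 3622.3 K → 3620 K; t = 36.2.
B = 138.5·ln(36.2 − 10) − 305.0 = 138.5·ln 26.2 − 305.0 = 138.5·3.2658 − 305.0 = 147.308.
Rounded: 147.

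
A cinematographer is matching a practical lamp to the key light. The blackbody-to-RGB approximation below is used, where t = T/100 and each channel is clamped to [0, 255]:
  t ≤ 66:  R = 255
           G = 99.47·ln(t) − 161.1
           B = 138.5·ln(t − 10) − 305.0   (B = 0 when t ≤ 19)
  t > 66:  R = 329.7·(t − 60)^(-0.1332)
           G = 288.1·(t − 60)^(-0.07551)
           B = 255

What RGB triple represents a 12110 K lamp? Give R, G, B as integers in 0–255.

R=191, G=211, B=255

t = 12110/100 = 121.1; the t > 66 branch applies.
R = 329.7·(121.1 − 60)^(-0.1332) = 329.7·61.1^(-0.1332) = 329.7·0.57823 = 190.642.
G = 288.1·(121.1 − 60)^(-0.07551) = 288.1·61.1^(-0.07551) = 288.1·0.73305 = 211.193.
B = 255 by definition for t > 66.
Rounded: (191, 211, 255).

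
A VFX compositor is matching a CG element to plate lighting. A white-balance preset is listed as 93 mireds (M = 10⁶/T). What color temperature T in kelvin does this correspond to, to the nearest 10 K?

10750 K

T = 10⁶ / 93 = 10752.69 K → 10750 K.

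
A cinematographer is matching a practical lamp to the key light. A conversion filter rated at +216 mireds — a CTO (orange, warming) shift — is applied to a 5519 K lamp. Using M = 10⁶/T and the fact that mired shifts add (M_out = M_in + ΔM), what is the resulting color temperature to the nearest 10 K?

2520 K

M_in = 10⁶/5519 = 181.19 mireds.
M_out = 181.19 + (+216) = 397.19 mireds.
T_out = 10⁶/397.19 = 2517.7 K → 2520 K.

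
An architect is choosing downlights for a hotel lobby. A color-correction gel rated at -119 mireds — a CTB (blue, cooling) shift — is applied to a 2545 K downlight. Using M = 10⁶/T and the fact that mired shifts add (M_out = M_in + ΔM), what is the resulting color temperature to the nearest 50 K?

3650 K

M_in = 10⁶/2545 = 392.93 mireds.
M_out = 392.93 + (-119) = 273.93 mireds.
T_out = 10⁶/273.93 = 3650.6 K → 3650 K.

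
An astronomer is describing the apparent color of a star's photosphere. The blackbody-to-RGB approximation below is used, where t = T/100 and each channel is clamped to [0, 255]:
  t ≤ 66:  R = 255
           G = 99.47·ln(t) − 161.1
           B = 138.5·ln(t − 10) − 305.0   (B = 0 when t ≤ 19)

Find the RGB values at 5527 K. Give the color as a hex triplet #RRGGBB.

t = 5527/100 = 55.27; the t ≤ 66 branch applies.
R = 255 by definition for t ≤ 66.
G = 99.47·ln 55.27 − 161.1 = 99.47·4.0122 − 161.1 = 237.997.
B = 138.5·ln(55.27 − 10) − 305.0 = 138.5·ln 45.27 − 305.0 = 138.5·3.8126 − 305.0 = 223.051.
Rounded: (255, 238, 223).
In hex: #FFEEDF.

#FFEEDF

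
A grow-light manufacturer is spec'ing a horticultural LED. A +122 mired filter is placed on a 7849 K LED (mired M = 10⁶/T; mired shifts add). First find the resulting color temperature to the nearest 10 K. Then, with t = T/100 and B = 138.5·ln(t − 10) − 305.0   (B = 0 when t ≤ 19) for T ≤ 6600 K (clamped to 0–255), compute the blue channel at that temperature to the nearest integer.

167

M_in = 10⁶/7849 = 127.40; M_out = 127.40 + (+122) = 249.40.
T_out = 10⁶/249.40 = 4009.5 K → 4010 K; t = 40.1.
B = 138.5·ln(40.1 − 10) − 305.0 = 138.5·ln 30.1 − 305.0 = 138.5·3.4045 − 305.0 = 166.527.
Rounded: 167.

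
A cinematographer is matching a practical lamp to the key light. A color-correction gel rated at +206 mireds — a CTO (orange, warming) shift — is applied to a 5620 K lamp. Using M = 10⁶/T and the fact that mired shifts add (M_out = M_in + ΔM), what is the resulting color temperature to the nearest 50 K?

2600 K

M_in = 10⁶/5620 = 177.94 mireds.
M_out = 177.94 + (+206) = 383.94 mireds.
T_out = 10⁶/383.94 = 2604.6 K → 2600 K.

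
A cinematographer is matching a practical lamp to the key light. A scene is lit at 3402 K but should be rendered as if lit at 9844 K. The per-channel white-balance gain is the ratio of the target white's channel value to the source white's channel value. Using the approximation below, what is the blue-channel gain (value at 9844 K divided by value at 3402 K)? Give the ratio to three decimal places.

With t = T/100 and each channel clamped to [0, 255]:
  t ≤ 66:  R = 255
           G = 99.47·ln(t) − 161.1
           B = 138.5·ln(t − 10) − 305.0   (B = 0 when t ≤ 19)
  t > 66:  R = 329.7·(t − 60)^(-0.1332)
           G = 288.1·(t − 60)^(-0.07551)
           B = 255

1.885

At 3402 K (t = 34.02):
  B = 138.5·ln(34.02 − 10) − 305.0 = 138.5·ln 24.02 − 305.0 = 138.5·3.1789 − 305.0 = 135.276.
At 9844 K (t = 98.44):
  B = 255 by definition for t > 66.
Gain = 255.000 / 135.276 = 1.8850 → 1.885.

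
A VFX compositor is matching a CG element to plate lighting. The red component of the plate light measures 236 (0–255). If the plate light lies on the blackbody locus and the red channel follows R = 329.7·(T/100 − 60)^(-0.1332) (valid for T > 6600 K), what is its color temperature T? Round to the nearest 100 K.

(t − 60)^(-0.1332) = 236/329.7 = 0.71580.
t − 60 = 0.71580^(1/-0.1332) = 0.71580^(-7.508) = 12.307, so t = 72.307.
T = 100·t = 7231 K → 7200 K to the nearest 100 K.

7200 K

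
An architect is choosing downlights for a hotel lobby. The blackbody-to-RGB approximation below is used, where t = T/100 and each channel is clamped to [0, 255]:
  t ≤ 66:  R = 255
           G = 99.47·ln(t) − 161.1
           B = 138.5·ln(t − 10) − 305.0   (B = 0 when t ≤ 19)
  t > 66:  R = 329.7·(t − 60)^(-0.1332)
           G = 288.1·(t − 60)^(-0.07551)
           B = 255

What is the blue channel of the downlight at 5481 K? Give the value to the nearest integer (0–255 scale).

t = 5481/100 = 54.81; the t ≤ 66 branch applies.
B = 138.5·ln(54.81 − 10) − 305.0 = 138.5·ln 44.81 − 305.0 = 138.5·3.8024 − 305.0 = 221.637.
Rounded: 222.

222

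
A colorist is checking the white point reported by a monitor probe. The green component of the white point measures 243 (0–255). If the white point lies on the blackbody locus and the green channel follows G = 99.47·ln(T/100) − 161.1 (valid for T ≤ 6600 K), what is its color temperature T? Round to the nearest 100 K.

5800 K

ln t = (243 + 161.1) / 99.47 = 4.0625.
t = e^4.0625 = 58.121.
T = 100·t = 5812 K → 5800 K to the nearest 100 K.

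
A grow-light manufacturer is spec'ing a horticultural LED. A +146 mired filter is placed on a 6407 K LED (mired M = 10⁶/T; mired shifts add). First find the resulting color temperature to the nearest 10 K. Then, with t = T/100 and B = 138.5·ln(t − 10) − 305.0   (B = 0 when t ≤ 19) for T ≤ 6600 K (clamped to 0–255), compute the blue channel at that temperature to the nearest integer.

M_in = 10⁶/6407 = 156.08; M_out = 156.08 + (+146) = 302.08.
T_out = 10⁶/302.08 = 3310.4 K → 3310 K; t = 33.1.
B = 138.5·ln(33.1 − 10) − 305.0 = 138.5·ln 23.1 − 305.0 = 138.5·3.1398 − 305.0 = 129.867.
Rounded: 130.

130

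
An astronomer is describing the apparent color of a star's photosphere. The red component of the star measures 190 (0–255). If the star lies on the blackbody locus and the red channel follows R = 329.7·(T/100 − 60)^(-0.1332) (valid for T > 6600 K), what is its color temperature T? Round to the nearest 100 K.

12300 K

(t − 60)^(-0.1332) = 190/329.7 = 0.57628.
t − 60 = 0.57628^(1/-0.1332) = 0.57628^(-7.508) = 62.667, so t = 122.667.
T = 100·t = 12267 K → 12300 K to the nearest 100 K.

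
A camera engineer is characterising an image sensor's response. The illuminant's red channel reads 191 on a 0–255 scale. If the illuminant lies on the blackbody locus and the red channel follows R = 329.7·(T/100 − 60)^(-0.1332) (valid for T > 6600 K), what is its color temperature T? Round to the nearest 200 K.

(t − 60)^(-0.1332) = 191/329.7 = 0.57931.
t − 60 = 0.57931^(1/-0.1332) = 0.57931^(-7.508) = 60.245, so t = 120.245.
T = 100·t = 12025 K → 12000 K to the nearest 200 K.

12000 K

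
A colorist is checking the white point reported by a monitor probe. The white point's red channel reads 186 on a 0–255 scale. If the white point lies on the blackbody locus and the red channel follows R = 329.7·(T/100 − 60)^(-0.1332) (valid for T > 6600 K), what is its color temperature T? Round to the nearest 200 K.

13400 K

(t − 60)^(-0.1332) = 186/329.7 = 0.56415.
t − 60 = 0.56415^(1/-0.1332) = 0.56415^(-7.508) = 73.521, so t = 133.521.
T = 100·t = 13352 K → 13400 K to the nearest 200 K.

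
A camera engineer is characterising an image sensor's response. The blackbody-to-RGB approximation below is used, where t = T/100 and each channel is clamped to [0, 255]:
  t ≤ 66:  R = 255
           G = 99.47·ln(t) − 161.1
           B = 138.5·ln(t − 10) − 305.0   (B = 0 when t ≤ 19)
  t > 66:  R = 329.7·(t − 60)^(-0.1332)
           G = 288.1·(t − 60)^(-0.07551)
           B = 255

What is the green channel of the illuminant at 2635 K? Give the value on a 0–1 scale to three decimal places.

t = 2635/100 = 26.35; the t ≤ 66 branch applies.
G = 99.47·ln 26.35 − 161.1 = 99.47·3.2715 − 161.1 = 164.313.
On a 0–1 scale: 164.313/255 = 0.6444 → 0.644.

0.644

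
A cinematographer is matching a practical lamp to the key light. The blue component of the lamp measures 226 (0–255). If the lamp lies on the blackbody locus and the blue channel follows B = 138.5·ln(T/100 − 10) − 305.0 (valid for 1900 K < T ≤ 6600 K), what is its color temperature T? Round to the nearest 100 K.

ln(t − 10) = (226 + 305.0) / 138.5 = 3.8339.
t − 10 = e^3.8339 = 46.244, so t = 56.244.
T = 100·t = 5624 K → 5600 K to the nearest 100 K.

5600 K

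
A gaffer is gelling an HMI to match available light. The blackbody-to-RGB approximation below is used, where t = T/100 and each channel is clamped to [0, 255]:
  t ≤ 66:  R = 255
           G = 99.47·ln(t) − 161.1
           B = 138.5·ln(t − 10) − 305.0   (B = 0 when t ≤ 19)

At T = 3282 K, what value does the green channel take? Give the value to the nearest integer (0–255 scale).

186

t = 3282/100 = 32.82; the t ≤ 66 branch applies.
G = 99.47·ln 32.82 − 161.1 = 99.47·3.4910 − 161.1 = 186.154.
Rounded: 186.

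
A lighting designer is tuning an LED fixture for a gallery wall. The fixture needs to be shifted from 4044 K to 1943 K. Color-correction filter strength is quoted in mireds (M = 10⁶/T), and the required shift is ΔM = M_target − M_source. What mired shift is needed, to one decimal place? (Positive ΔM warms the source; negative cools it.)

+267.4 mireds

M_source = 10⁶/4044 = 247.280; M_target = 10⁶/1943 = 514.668.
ΔM = 514.668 − 247.280 = 267.388 → +267.4 mireds, a warming shift.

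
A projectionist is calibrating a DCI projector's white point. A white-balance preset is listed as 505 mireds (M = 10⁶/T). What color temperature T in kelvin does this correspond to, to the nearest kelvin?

1980 K

T = 10⁶ / 505 = 1980.20 K → 1980 K.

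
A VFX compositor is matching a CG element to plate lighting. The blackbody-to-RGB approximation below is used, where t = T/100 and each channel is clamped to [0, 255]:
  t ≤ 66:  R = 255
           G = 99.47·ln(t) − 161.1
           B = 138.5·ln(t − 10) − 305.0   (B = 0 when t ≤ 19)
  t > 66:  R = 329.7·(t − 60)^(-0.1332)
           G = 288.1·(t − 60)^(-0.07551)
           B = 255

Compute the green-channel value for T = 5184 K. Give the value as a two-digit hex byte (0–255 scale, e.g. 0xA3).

0xE8

t = 5184/100 = 51.84; the t ≤ 66 branch applies.
G = 99.47·ln 51.84 − 161.1 = 99.47·3.9482 − 161.1 = 231.624.
Rounded: 232; in hex, 0xE8.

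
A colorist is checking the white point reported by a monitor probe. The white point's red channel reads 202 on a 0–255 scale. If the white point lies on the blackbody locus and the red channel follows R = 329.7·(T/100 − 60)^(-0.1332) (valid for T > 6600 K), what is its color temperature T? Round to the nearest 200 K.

10000 K

(t − 60)^(-0.1332) = 202/329.7 = 0.61268.
t − 60 = 0.61268^(1/-0.1332) = 0.61268^(-7.508) = 39.569, so t = 99.569.
T = 100·t = 9957 K → 10000 K to the nearest 200 K.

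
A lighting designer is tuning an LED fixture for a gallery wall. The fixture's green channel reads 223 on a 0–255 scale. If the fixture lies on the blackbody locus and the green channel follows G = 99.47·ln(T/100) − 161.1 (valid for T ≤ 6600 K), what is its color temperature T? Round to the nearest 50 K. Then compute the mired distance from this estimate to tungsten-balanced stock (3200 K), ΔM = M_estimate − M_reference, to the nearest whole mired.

ln t = (223 + 161.1) / 99.47 = 3.8615.
t = e^3.8615 = 47.535.
T = 100·t = 4753 K → 4750 K to the nearest 50 K.
M_estimate = 10⁶/4750 = 210.53; M_reference = 10⁶/3200 = 312.50.
ΔM = 210.53 − 312.50 = -101.97 → -102 mireds.

-102 mireds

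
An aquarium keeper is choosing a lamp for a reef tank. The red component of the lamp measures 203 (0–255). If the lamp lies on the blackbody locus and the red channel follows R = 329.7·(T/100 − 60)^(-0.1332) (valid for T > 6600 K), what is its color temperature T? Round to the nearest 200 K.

(t − 60)^(-0.1332) = 203/329.7 = 0.61571.
t − 60 = 0.61571^(1/-0.1332) = 0.61571^(-7.508) = 38.129, so t = 98.129.
T = 100·t = 9813 K → 9800 K to the nearest 200 K.

9800 K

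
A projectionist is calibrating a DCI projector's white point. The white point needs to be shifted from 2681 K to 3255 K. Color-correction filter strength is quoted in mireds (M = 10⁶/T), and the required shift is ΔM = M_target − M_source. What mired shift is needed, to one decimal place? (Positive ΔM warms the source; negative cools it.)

-65.8 mireds

M_source = 10⁶/2681 = 372.995; M_target = 10⁶/3255 = 307.220.
ΔM = 307.220 − 372.995 = -65.775 → -65.8 mireds, a cooling shift.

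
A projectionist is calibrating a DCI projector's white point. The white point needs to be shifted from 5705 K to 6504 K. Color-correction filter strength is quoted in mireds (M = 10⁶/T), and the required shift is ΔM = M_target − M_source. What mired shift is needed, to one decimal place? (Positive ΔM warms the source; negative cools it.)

M_source = 10⁶/5705 = 175.285; M_target = 10⁶/6504 = 153.752.
ΔM = 153.752 − 175.285 = -21.533 → -21.5 mireds, a cooling shift.

-21.5 mireds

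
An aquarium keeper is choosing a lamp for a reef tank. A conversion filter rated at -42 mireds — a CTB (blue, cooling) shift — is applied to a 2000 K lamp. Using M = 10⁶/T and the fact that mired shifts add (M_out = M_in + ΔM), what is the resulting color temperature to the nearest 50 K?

M_in = 10⁶/2000 = 500.00 mireds.
M_out = 500.00 + (-42) = 458.00 mireds.
T_out = 10⁶/458.00 = 2183.4 K → 2200 K.

2200 K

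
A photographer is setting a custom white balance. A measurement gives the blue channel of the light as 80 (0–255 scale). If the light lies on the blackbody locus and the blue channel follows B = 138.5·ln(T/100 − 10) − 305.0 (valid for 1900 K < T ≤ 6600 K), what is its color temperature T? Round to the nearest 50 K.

ln(t − 10) = (80 + 305.0) / 138.5 = 2.7798.
t − 10 = e^2.7798 = 16.116, so t = 26.116.
T = 100·t = 2612 K → 2600 K to the nearest 50 K.

2600 K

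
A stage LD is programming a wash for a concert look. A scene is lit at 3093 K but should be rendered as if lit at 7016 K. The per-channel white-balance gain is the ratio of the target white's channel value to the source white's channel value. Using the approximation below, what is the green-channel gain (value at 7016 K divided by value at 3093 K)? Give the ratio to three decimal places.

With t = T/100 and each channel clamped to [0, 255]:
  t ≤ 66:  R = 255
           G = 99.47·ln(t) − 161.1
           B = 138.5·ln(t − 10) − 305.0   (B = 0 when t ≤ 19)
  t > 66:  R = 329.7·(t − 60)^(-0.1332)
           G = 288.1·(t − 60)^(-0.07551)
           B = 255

1.342

At 3093 K (t = 30.93):
  G = 99.47·ln 30.93 − 161.1 = 99.47·3.4317 − 161.1 = 180.254.
At 7016 K (t = 70.16):
  G = 288.1·(70.16 − 60)^(-0.07551) = 288.1·10.16^(-0.07551) = 288.1·0.83940 = 241.831.
Gain = 241.831 / 180.254 = 1.3416 → 1.342.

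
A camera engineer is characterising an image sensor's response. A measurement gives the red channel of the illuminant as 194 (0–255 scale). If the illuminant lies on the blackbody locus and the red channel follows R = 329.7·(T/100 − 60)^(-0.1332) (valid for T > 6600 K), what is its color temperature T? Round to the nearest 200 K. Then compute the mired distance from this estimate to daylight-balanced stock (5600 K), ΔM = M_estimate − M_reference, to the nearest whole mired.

-91 mireds

(t − 60)^(-0.1332) = 194/329.7 = 0.58841.
t − 60 = 0.58841^(1/-0.1332) = 0.58841^(-7.508) = 53.593, so t = 113.593.
T = 100·t = 11359 K → 11400 K to the nearest 200 K.
M_estimate = 10⁶/11400 = 87.72; M_reference = 10⁶/5600 = 178.57.
ΔM = 87.72 − 178.57 = -90.85 → -91 mireds.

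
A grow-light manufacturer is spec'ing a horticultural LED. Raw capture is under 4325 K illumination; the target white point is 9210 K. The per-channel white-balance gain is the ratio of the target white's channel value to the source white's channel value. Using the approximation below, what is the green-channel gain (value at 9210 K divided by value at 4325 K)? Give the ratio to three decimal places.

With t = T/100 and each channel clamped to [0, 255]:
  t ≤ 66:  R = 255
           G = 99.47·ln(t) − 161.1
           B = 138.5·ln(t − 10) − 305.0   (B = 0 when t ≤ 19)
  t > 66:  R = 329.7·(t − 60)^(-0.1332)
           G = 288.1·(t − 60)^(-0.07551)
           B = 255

At 4325 K (t = 43.25):
  G = 99.47·ln 43.25 − 161.1 = 99.47·3.7670 − 161.1 = 213.603.
At 9210 K (t = 92.1):
  G = 288.1·(92.1 − 60)^(-0.07551) = 288.1·32.1^(-0.07551) = 288.1·0.76956 = 221.711.
Gain = 221.711 / 213.603 = 1.0380 → 1.038.

1.038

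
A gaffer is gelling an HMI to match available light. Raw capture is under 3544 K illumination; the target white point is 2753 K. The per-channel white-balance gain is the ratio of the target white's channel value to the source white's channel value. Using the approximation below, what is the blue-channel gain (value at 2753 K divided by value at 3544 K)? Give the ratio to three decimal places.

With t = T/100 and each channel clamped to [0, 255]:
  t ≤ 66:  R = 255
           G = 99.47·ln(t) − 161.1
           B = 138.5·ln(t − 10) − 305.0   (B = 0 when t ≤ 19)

0.640

At 3544 K (t = 35.44):
  B = 138.5·ln(35.44 − 10) − 305.0 = 138.5·ln 25.44 − 305.0 = 138.5·3.2363 − 305.0 = 143.231.
At 2753 K (t = 27.53):
  B = 138.5·ln(27.53 − 10) − 305.0 = 138.5·ln 17.53 − 305.0 = 138.5·2.8639 − 305.0 = 91.652.
Gain = 91.652 / 143.231 = 0.6399 → 0.640.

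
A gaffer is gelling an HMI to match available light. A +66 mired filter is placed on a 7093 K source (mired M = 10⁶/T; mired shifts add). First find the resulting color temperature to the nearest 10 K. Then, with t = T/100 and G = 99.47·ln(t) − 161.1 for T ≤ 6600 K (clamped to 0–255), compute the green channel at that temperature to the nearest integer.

225

M_in = 10⁶/7093 = 140.98; M_out = 140.98 + (+66) = 206.98.
T_out = 10⁶/206.98 = 4831.3 K → 4830 K; t = 48.3.
G = 99.47·ln 48.3 − 161.1 = 99.47·3.8774 − 161.1 = 224.588.
Rounded: 225.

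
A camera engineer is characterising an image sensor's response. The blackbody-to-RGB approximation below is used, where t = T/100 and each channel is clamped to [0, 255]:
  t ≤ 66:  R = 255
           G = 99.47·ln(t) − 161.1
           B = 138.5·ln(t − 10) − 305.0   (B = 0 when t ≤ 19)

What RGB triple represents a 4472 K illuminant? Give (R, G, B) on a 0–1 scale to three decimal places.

t = 4472/100 = 44.72; the t ≤ 66 branch applies.
R = 255 by definition for t ≤ 66.
G = 99.47·ln 44.72 − 161.1 = 99.47·3.8004 − 161.1 = 216.928.
B = 138.5·ln(44.72 − 10) − 305.0 = 138.5·ln 34.72 − 305.0 = 138.5·3.5473 − 305.0 = 186.303.
Dividing each by 255: (1.0000, 0.8507, 0.7306) → (1.000, 0.851, 0.731).

(1.000, 0.851, 0.731)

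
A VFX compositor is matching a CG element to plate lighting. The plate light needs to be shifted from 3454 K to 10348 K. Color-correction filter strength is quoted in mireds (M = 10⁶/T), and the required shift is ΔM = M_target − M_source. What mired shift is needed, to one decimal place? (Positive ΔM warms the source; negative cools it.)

M_source = 10⁶/3454 = 289.519; M_target = 10⁶/10348 = 96.637.
ΔM = 96.637 − 289.519 = -192.882 → -192.9 mireds, a cooling shift.

-192.9 mireds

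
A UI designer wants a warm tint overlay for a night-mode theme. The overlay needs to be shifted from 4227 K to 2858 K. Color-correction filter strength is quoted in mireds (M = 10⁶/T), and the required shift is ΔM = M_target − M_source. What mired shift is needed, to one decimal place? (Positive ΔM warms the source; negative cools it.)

+113.3 mireds

M_source = 10⁶/4227 = 236.574; M_target = 10⁶/2858 = 349.895.
ΔM = 349.895 − 236.574 = 113.321 → +113.3 mireds, a warming shift.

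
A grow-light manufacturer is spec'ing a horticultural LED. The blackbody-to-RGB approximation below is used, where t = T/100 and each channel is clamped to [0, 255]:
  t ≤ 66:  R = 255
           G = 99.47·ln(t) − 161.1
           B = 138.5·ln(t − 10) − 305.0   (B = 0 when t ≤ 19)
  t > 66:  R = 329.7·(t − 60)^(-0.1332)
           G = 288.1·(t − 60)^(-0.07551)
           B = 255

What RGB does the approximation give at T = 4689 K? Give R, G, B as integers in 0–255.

R=255, G=222, B=195

t = 4689/100 = 46.89; the t ≤ 66 branch applies.
R = 255 by definition for t ≤ 66.
G = 99.47·ln 46.89 − 161.1 = 99.47·3.8478 − 161.1 = 221.641.
B = 138.5·ln(46.89 − 10) − 305.0 = 138.5·ln 36.89 − 305.0 = 138.5·3.6079 − 305.0 = 194.700.
Rounded: (255, 222, 195).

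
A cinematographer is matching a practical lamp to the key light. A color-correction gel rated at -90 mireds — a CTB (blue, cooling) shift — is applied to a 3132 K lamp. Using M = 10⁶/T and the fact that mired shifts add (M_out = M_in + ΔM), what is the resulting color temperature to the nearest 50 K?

4350 K

M_in = 10⁶/3132 = 319.28 mireds.
M_out = 319.28 + (-90) = 229.28 mireds.
T_out = 10⁶/229.28 = 4361.4 K → 4350 K.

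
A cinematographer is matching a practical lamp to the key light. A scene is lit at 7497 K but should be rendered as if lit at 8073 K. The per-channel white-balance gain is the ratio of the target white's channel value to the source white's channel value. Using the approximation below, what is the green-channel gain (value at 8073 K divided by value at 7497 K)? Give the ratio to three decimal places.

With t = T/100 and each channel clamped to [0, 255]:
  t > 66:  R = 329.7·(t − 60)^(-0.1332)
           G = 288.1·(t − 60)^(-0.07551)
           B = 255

0.976

At 7497 K (t = 74.97):
  G = 288.1·(74.97 − 60)^(-0.07551) = 288.1·14.97^(-0.07551) = 288.1·0.81519 = 234.856.
At 8073 K (t = 80.73):
  G = 288.1·(80.73 − 60)^(-0.07551) = 288.1·20.73^(-0.07551) = 288.1·0.79540 = 229.154.
Gain = 229.154 / 234.856 = 0.9757 → 0.976.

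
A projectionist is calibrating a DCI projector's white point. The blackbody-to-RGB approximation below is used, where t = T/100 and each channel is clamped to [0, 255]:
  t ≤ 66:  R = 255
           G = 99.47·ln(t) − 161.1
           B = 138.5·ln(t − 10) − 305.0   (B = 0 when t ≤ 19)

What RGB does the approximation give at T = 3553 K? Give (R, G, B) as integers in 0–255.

t = 3553/100 = 35.53; the t ≤ 66 branch applies.
R = 255 by definition for t ≤ 66.
G = 99.47·ln 35.53 − 161.1 = 99.47·3.5704 − 161.1 = 194.045.
B = 138.5·ln(35.53 − 10) − 305.0 = 138.5·ln 25.53 − 305.0 = 138.5·3.2399 − 305.0 = 143.720.
Rounded: (255, 194, 144).

(255, 194, 144)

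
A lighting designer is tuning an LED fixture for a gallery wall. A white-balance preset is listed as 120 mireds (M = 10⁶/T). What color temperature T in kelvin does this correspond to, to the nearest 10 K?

8330 K

T = 10⁶ / 120 = 8333.33 K → 8330 K.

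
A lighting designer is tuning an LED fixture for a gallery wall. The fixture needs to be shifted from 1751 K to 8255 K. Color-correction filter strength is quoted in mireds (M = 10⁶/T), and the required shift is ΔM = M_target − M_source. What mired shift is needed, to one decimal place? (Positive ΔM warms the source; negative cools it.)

M_source = 10⁶/1751 = 571.102; M_target = 10⁶/8255 = 121.139.
ΔM = 121.139 − 571.102 = -449.964 → -450.0 mireds, a cooling shift.

-450.0 mireds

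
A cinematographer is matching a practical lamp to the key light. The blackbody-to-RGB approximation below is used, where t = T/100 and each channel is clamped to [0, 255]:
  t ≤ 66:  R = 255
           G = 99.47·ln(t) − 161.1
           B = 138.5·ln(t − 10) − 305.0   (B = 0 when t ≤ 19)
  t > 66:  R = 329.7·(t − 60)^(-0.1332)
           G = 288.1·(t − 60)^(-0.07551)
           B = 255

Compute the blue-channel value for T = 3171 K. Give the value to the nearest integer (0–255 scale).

t = 3171/100 = 31.71; the t ≤ 66 branch applies.
B = 138.5·ln(31.71 − 10) − 305.0 = 138.5·ln 21.71 − 305.0 = 138.5·3.0778 − 305.0 = 121.272.
Rounded: 121.

121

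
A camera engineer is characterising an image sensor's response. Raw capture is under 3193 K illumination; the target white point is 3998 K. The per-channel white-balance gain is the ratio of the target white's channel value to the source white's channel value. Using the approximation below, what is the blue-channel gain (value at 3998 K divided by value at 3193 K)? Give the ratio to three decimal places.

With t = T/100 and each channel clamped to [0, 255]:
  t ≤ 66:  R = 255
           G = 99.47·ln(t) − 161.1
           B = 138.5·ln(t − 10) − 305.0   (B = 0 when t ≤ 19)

At 3193 K (t = 31.93):
  B = 138.5·ln(31.93 − 10) − 305.0 = 138.5·ln 21.93 − 305.0 = 138.5·3.0879 − 305.0 = 122.668.
At 3998 K (t = 39.98):
  B = 138.5·ln(39.98 − 10) − 305.0 = 138.5·ln 29.98 − 305.0 = 138.5·3.4005 − 305.0 = 165.973.
Gain = 165.973 / 122.668 = 1.3530 → 1.353.

1.353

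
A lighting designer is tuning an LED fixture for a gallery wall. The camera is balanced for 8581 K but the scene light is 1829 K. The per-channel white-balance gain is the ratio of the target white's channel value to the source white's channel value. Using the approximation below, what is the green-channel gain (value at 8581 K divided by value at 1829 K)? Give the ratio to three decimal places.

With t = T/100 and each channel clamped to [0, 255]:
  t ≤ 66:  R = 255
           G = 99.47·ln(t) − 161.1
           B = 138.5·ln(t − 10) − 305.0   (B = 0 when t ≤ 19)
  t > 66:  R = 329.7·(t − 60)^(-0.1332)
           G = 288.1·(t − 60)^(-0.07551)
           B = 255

At 1829 K (t = 18.29):
  G = 99.47·ln 18.29 − 161.1 = 99.47·2.9064 − 161.1 = 127.995.
At 8581 K (t = 85.81):
  G = 288.1·(85.81 − 60)^(-0.07551) = 288.1·25.81^(-0.07551) = 288.1·0.78234 = 225.392.
Gain = 225.392 / 127.995 = 1.7609 → 1.761.

1.761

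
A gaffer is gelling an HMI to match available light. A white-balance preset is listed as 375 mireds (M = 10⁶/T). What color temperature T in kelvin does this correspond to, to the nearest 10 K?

T = 10⁶ / 375 = 2666.67 K → 2670 K.

2670 K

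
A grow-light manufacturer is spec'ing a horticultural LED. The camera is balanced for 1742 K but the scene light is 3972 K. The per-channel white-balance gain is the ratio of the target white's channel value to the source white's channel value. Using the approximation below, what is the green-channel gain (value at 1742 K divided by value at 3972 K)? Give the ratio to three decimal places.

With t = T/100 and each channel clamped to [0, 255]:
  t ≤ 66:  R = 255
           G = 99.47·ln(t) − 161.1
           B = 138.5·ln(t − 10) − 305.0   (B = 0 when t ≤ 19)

0.600

At 3972 K (t = 39.72):
  G = 99.47·ln 39.72 − 161.1 = 99.47·3.6819 − 161.1 = 205.134.
At 1742 K (t = 17.42):
  G = 99.47·ln 17.42 − 161.1 = 99.47·2.8576 − 161.1 = 123.147.
Gain = 123.147 / 205.134 = 0.6003 → 0.600.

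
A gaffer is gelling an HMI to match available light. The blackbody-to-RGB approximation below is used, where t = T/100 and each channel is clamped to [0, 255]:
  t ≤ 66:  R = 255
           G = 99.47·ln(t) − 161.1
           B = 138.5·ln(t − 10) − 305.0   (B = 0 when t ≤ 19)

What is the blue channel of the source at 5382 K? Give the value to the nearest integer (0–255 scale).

t = 5382/100 = 53.82; the t ≤ 66 branch applies.
B = 138.5·ln(53.82 − 10) − 305.0 = 138.5·ln 43.82 − 305.0 = 138.5·3.7801 − 305.0 = 218.543.
Rounded: 219.

219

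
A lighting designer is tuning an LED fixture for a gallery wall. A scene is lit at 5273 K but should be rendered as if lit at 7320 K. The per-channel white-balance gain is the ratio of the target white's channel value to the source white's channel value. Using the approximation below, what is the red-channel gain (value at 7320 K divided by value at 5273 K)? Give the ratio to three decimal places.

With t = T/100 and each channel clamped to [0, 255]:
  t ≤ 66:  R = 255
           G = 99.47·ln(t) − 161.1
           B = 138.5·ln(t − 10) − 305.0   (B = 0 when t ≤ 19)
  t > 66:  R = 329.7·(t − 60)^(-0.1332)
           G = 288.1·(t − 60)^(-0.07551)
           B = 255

0.917

At 5273 K (t = 52.73):
  R = 255 by definition for t ≤ 66.
At 7320 K (t = 73.2):
  R = 329.7·(73.2 − 60)^(-0.1332) = 329.7·13.2^(-0.1332) = 329.7·0.70915 = 233.808.
Gain = 233.808 / 255.000 = 0.9169 → 0.917.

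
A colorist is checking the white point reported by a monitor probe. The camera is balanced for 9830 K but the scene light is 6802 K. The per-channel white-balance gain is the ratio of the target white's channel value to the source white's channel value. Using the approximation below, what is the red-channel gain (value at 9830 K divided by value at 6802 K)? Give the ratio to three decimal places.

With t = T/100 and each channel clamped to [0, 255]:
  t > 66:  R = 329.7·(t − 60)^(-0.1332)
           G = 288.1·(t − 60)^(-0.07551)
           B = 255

At 6802 K (t = 68.02):
  R = 329.7·(68.02 − 60)^(-0.1332) = 329.7·8.02^(-0.1332) = 329.7·0.75782 = 249.852.
At 9830 K (t = 98.3):
  R = 329.7·(98.3 − 60)^(-0.1332) = 329.7·38.3^(-0.1332) = 329.7·0.61534 = 202.879.
Gain = 202.879 / 249.852 = 0.8120 → 0.812.

0.812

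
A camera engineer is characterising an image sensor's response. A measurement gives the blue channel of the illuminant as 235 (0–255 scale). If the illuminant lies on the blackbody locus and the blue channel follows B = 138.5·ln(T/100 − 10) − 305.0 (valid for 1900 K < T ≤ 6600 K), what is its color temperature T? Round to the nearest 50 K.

ln(t − 10) = (235 + 305.0) / 138.5 = 3.8989.
t − 10 = e^3.8989 = 49.349, so t = 59.349.
T = 100·t = 5935 K → 5950 K to the nearest 50 K.

5950 K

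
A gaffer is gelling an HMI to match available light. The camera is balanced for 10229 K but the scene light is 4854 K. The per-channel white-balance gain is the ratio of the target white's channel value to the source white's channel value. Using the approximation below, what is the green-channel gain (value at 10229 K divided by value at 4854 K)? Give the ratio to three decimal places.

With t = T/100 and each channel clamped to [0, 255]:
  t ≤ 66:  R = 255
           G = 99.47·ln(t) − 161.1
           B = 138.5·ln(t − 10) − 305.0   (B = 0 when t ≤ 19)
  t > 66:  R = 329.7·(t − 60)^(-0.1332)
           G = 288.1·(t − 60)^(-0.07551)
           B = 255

0.965

At 4854 K (t = 48.54):
  G = 99.47·ln 48.54 − 161.1 = 99.47·3.8824 − 161.1 = 225.081.
At 10229 K (t = 102.29):
  G = 288.1·(102.29 − 60)^(-0.07551) = 288.1·42.29^(-0.07551) = 288.1·0.75371 = 217.143.
Gain = 217.143 / 225.081 = 0.9647 → 0.965.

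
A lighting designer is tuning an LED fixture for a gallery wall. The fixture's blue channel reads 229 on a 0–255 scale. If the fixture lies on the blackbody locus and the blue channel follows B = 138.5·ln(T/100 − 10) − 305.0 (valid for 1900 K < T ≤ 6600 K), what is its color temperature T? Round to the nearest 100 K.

ln(t − 10) = (229 + 305.0) / 138.5 = 3.8556.
t − 10 = e^3.8556 = 47.257, so t = 57.257.
T = 100·t = 5726 K → 5700 K to the nearest 100 K.

5700 K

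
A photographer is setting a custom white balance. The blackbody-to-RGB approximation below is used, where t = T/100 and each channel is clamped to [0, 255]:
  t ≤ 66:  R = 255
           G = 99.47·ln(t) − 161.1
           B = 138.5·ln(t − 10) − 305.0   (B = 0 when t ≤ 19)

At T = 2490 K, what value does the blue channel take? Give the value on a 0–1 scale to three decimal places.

t = 2490/100 = 24.9; the t ≤ 66 branch applies.
B = 138.5·ln(24.9 − 10) − 305.0 = 138.5·ln 14.9 − 305.0 = 138.5·2.7014 − 305.0 = 69.139.
On a 0–1 scale: 69.139/255 = 0.2711 → 0.271.

0.271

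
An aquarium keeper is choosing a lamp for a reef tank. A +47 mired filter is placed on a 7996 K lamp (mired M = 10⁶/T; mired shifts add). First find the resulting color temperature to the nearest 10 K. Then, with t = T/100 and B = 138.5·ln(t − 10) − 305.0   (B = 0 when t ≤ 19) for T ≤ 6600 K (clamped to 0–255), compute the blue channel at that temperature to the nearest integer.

231

M_in = 10⁶/7996 = 125.06; M_out = 125.06 + (+47) = 172.06.
T_out = 10⁶/172.06 = 5811.8 K → 5810 K; t = 58.1.
B = 138.5·ln(58.1 − 10) − 305.0 = 138.5·ln 48.1 − 305.0 = 138.5·3.8733 − 305.0 = 231.450.
Rounded: 231.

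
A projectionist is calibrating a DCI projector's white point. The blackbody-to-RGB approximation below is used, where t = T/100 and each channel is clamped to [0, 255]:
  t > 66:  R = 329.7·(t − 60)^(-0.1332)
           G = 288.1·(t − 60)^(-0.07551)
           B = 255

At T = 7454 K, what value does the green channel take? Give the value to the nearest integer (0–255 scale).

t = 7454/100 = 74.54; the t > 66 branch applies.
G = 288.1·(74.54 − 60)^(-0.07551) = 288.1·14.54^(-0.07551) = 288.1·0.81699 = 235.374.
Rounded: 235.

235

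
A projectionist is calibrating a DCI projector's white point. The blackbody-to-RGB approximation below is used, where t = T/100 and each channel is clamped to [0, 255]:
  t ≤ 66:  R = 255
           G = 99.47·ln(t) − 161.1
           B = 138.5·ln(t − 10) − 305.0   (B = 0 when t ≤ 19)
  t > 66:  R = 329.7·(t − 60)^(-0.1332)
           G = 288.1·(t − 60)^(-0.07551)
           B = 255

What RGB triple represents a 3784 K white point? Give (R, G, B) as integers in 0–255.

t = 3784/100 = 37.84; the t ≤ 66 branch applies.
R = 255 by definition for t ≤ 66.
G = 99.47·ln 37.84 − 161.1 = 99.47·3.6334 − 161.1 = 200.311.
B = 138.5·ln(37.84 − 10) − 305.0 = 138.5·ln 27.84 − 305.0 = 138.5·3.3265 − 305.0 = 155.717.
Rounded: (255, 200, 156).

(255, 200, 156)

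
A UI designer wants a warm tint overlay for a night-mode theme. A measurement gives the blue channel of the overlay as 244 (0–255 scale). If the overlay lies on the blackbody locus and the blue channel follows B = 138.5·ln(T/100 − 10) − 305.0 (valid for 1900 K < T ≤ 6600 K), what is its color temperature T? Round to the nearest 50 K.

6250 K

ln(t − 10) = (244 + 305.0) / 138.5 = 3.9639.
t − 10 = e^3.9639 = 52.662, so t = 62.662.
T = 100·t = 6266 K → 6250 K to the nearest 50 K.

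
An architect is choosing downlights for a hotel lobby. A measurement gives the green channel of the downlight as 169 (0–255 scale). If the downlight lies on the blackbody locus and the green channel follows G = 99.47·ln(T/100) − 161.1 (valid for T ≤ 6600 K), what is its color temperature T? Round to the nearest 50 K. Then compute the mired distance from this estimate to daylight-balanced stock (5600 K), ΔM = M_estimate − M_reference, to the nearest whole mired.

ln t = (169 + 161.1) / 99.47 = 3.3186.
t = e^3.3186 = 27.621.
T = 100·t = 2762 K → 2750 K to the nearest 50 K.
M_estimate = 10⁶/2750 = 363.64; M_reference = 10⁶/5600 = 178.57.
ΔM = 363.64 − 178.57 = 185.06 → +185 mireds.

+185 mireds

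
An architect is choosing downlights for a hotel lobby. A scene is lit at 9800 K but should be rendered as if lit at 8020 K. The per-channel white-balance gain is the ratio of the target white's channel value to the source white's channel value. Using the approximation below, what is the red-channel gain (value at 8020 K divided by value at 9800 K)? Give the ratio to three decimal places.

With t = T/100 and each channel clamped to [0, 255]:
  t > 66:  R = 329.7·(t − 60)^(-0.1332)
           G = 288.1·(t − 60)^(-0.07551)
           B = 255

1.088

At 9800 K (t = 98):
  R = 329.7·(98 − 60)^(-0.1332) = 329.7·38^(-0.1332) = 329.7·0.61599 = 203.092.
At 8020 K (t = 80.2):
  R = 329.7·(80.2 − 60)^(-0.1332) = 329.7·20.2^(-0.1332) = 329.7·0.67008 = 220.926.
Gain = 220.926 / 203.092 = 1.0878 → 1.088.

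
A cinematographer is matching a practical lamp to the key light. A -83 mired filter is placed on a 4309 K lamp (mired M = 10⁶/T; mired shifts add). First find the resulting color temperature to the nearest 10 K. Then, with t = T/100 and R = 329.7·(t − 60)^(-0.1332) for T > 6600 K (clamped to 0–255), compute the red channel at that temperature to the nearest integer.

254

M_in = 10⁶/4309 = 232.07; M_out = 232.07 + (-83) = 149.07.
T_out = 10⁶/149.07 = 6708.1 K → 6710 K; t = 67.1.
R = 329.7·(67.1 − 60)^(-0.1332) = 329.7·7.1^(-0.1332) = 329.7·0.77022 = 253.940.
Rounded: 254.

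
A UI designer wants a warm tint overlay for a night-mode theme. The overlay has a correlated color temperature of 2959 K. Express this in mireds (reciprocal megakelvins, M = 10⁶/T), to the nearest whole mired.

M = 10⁶ / 2959 = 337.952 → 338 mireds.

338 mireds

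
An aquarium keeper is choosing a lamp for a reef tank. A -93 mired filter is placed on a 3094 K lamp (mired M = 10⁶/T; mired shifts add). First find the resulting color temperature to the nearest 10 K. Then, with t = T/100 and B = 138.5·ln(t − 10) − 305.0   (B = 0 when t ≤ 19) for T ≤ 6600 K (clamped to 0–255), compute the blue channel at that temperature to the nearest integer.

181

M_in = 10⁶/3094 = 323.21; M_out = 323.21 + (-93) = 230.21.
T_out = 10⁶/230.21 = 4343.9 K → 4340 K; t = 43.4.
B = 138.5·ln(43.4 − 10) − 305.0 = 138.5·ln 33.4 − 305.0 = 138.5·3.5086 − 305.0 = 180.935.
Rounded: 181.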